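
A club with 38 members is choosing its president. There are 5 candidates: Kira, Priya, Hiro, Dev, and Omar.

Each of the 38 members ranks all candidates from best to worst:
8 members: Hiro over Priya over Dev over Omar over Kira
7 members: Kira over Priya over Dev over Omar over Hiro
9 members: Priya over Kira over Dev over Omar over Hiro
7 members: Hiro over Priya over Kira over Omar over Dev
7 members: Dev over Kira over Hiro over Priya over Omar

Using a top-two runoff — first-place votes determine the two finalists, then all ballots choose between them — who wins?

Hiro

Round 1 first-place votes: Kira 7, Priya 9, Hiro 15, Dev 7, Omar 0. Hiro and Priya advance.
Runoff: Hiro is ranked above Priya on 22 ballots, Priya above Hiro on 16.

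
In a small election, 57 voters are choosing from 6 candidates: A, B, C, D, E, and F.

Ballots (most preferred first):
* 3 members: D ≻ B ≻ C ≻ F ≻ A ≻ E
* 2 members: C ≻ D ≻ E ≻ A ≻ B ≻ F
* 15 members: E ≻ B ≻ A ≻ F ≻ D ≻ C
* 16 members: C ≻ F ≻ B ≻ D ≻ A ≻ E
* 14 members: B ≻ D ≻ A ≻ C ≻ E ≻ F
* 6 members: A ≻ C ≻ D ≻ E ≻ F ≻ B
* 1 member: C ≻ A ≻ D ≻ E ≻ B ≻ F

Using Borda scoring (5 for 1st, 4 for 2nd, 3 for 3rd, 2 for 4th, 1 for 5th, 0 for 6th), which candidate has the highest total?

A: 3×1 + 2×2 + 15×3 + 16×1 + 14×3 + 6×5 + 1×4 = 144
B: 3×4 + 2×1 + 15×4 + 16×3 + 14×5 + 6×0 + 1×1 = 193
C: 3×3 + 2×5 + 15×0 + 16×5 + 14×2 + 6×4 + 1×5 = 156
D: 3×5 + 2×4 + 15×1 + 16×2 + 14×4 + 6×3 + 1×3 = 147
E: 3×0 + 2×3 + 15×5 + 16×0 + 14×1 + 6×2 + 1×2 = 109
F: 3×2 + 2×0 + 15×2 + 16×4 + 14×0 + 6×1 + 1×0 = 106

B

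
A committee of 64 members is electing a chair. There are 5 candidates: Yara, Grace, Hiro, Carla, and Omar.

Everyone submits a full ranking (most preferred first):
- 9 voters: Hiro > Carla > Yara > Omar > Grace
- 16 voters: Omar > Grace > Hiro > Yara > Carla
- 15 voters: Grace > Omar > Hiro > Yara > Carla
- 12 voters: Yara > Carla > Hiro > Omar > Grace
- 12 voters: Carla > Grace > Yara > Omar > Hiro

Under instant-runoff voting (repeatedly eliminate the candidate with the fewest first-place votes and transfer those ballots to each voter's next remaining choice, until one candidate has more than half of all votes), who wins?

Carla

Round 1: Yara 12, Grace 15, Hiro 9, Carla 12, Omar 16. Hiro eliminated.
Round 2: Yara 12, Grace 15, Carla 21, Omar 16. Yara eliminated.
Round 3: Grace 15, Carla 33, Omar 16. Carla has a majority (≥33).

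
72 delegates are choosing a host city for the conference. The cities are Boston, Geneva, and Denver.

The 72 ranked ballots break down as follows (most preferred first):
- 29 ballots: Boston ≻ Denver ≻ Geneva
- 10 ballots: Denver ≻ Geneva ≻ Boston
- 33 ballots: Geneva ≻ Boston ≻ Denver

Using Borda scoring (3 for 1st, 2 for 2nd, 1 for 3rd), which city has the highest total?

Boston: 29×3 + 10×1 + 33×2 = 163
Geneva: 29×1 + 10×2 + 33×3 = 148
Denver: 29×2 + 10×3 + 33×1 = 121

Boston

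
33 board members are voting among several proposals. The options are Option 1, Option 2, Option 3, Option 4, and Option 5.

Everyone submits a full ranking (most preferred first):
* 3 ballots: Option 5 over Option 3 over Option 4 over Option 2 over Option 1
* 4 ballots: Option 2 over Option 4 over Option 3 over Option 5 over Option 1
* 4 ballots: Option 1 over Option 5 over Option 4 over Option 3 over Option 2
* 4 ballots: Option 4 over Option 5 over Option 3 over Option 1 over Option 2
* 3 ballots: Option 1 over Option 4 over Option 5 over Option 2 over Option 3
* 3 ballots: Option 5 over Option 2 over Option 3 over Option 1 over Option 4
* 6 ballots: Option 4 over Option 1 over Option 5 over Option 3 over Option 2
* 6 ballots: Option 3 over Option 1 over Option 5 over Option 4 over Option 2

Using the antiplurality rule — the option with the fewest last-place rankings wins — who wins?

Option 5

Last-place votes: Option 1 7, Option 2 20, Option 3 3, Option 4 3, Option 5 0.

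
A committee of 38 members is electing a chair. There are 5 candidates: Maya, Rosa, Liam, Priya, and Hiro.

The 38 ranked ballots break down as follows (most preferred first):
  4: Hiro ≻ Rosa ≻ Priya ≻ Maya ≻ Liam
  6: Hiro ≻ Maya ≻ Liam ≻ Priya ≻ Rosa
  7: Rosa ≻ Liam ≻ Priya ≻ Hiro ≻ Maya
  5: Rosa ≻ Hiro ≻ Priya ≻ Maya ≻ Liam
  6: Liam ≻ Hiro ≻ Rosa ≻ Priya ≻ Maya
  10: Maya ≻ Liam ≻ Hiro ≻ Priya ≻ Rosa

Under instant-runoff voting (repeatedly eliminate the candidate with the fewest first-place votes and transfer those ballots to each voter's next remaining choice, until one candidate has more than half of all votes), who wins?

Round 1: Maya 10, Rosa 12, Liam 6, Priya 0, Hiro 10. Priya eliminated.
Round 2: Maya 10, Rosa 12, Liam 6, Hiro 10. Liam eliminated.
Round 3: Maya 10, Rosa 12, Hiro 16. Maya eliminated.
Round 4: Rosa 12, Hiro 26. Hiro has a majority (≥20).

Hiro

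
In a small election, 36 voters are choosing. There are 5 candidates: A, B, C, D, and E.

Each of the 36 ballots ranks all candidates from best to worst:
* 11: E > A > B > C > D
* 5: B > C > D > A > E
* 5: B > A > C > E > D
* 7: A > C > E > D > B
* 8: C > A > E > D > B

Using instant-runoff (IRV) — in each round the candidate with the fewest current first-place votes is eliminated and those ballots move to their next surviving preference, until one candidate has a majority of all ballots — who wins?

Round 1: A 7, B 10, C 8, D 0, E 11. D eliminated.
Round 2: A 7, B 10, C 8, E 11. A eliminated.
Round 3: B 10, C 15, E 11. B eliminated.
Round 4: C 25, E 11. C has a majority (≥19).

C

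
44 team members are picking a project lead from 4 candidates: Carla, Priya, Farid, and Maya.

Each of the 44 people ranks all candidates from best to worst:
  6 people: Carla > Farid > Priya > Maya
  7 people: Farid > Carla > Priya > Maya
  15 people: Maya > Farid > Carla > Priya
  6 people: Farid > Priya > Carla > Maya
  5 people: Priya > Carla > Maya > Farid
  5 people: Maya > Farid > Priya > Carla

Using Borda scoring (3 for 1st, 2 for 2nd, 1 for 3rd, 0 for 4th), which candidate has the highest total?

Carla: 6×3 + 7×2 + 15×1 + 6×1 + 5×2 + 5×0 = 63
Priya: 6×1 + 7×1 + 15×0 + 6×2 + 5×3 + 5×1 = 45
Farid: 6×2 + 7×3 + 15×2 + 6×3 + 5×0 + 5×2 = 91
Maya: 6×0 + 7×0 + 15×3 + 6×0 + 5×1 + 5×3 = 65

Farid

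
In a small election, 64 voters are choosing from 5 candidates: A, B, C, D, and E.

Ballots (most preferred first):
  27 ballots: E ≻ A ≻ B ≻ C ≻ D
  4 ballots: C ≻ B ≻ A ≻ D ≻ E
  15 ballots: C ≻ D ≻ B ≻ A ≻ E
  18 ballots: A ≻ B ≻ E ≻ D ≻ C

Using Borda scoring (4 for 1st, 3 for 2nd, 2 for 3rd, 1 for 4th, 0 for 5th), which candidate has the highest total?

A: 27×3 + 4×2 + 15×1 + 18×4 = 176
B: 27×2 + 4×3 + 15×2 + 18×3 = 150
C: 27×1 + 4×4 + 15×4 + 18×0 = 103
D: 27×0 + 4×1 + 15×3 + 18×1 = 67
E: 27×4 + 4×0 + 15×0 + 18×2 = 144

A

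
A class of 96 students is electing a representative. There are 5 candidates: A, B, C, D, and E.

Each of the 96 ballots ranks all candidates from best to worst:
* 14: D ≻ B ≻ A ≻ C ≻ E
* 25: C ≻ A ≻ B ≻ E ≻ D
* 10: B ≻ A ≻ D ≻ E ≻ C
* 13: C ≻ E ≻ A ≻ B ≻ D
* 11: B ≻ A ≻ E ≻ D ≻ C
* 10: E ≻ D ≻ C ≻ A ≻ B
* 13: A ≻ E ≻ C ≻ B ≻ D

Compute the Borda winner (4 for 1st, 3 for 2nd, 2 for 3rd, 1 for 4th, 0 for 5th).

A

A: 14×2 + 25×3 + 10×3 + 13×2 + 11×3 + 10×1 + 13×4 = 254
B: 14×3 + 25×2 + 10×4 + 13×1 + 11×4 + 10×0 + 13×1 = 202
C: 14×1 + 25×4 + 10×0 + 13×4 + 11×0 + 10×2 + 13×2 = 212
D: 14×4 + 25×0 + 10×2 + 13×0 + 11×1 + 10×3 + 13×0 = 117
E: 14×0 + 25×1 + 10×1 + 13×3 + 11×2 + 10×4 + 13×3 = 175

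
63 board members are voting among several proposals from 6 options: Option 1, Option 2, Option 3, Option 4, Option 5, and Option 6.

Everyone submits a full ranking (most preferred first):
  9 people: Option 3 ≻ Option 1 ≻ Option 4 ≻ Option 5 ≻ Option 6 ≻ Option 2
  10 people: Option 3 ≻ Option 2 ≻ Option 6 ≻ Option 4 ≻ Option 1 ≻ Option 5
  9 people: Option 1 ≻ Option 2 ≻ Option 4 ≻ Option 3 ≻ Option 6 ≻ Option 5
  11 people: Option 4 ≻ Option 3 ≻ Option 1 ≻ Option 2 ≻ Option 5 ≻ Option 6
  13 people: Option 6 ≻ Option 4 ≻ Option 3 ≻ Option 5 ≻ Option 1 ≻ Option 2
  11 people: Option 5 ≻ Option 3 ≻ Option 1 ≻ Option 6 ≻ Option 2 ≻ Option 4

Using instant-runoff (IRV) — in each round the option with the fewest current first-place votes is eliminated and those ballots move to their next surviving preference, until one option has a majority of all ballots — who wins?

Option 4

Round 1: Option 1 9, Option 2 0, Option 3 19, Option 4 11, Option 5 11, Option 6 13. Option 2 eliminated.
Round 2: Option 1 9, Option 3 19, Option 4 11, Option 5 11, Option 6 13. Option 1 eliminated.
Round 3: Option 3 19, Option 4 20, Option 5 11, Option 6 13. Option 5 eliminated.
Round 4: Option 3 30, Option 4 20, Option 6 13. Option 6 eliminated.
Round 5: Option 3 30, Option 4 33. Option 4 has a majority (≥32).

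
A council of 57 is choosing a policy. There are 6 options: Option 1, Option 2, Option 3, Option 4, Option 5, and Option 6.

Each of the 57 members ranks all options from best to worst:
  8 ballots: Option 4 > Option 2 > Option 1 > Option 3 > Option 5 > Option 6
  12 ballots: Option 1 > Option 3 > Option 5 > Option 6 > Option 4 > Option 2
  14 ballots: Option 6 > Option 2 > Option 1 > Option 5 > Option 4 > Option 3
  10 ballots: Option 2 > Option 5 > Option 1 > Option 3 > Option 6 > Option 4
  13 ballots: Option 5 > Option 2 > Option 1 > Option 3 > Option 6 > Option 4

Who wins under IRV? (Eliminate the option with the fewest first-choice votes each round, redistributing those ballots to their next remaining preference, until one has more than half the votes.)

Option 2

Round 1: Option 1 12, Option 2 10, Option 3 0, Option 4 8, Option 5 13, Option 6 14. Option 3 eliminated.
Round 2: Option 1 12, Option 2 10, Option 4 8, Option 5 13, Option 6 14. Option 4 eliminated.
Round 3: Option 1 12, Option 2 18, Option 5 13, Option 6 14. Option 1 eliminated.
Round 4: Option 2 18, Option 5 25, Option 6 14. Option 6 eliminated.
Round 5: Option 2 32, Option 5 25. Option 2 has a majority (≥29).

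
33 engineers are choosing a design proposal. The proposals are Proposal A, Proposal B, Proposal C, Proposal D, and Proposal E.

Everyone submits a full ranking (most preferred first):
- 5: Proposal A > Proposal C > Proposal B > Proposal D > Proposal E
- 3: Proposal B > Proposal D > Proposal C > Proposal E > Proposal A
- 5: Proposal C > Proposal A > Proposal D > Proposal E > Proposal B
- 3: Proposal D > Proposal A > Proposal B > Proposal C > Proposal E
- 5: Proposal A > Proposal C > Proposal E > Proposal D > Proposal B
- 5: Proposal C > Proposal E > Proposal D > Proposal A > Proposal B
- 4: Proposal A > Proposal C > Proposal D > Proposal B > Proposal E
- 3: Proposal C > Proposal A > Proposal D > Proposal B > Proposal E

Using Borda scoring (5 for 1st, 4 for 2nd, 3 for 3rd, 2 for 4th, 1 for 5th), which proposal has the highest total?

Proposal A: 5×5 + 3×1 + 5×4 + 3×4 + 5×5 + 5×2 + 4×5 + 3×4 = 127
Proposal B: 5×3 + 3×5 + 5×1 + 3×3 + 5×1 + 5×1 + 4×2 + 3×2 = 68
Proposal C: 5×4 + 3×3 + 5×5 + 3×2 + 5×4 + 5×5 + 4×4 + 3×5 = 136
Proposal D: 5×2 + 3×4 + 5×3 + 3×5 + 5×2 + 5×3 + 4×3 + 3×3 = 98
Proposal E: 5×1 + 3×2 + 5×2 + 3×1 + 5×3 + 5×4 + 4×1 + 3×1 = 66

Proposal C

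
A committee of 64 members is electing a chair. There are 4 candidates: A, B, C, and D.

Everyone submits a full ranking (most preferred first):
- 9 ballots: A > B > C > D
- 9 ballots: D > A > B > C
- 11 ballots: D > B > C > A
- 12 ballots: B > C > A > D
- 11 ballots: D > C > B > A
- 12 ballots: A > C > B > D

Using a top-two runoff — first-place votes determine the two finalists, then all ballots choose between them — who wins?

Round 1 first-place votes: A 21, B 12, C 0, D 31. D and A advance.
Runoff: D is ranked above A on 31 ballots, A above D on 33.

A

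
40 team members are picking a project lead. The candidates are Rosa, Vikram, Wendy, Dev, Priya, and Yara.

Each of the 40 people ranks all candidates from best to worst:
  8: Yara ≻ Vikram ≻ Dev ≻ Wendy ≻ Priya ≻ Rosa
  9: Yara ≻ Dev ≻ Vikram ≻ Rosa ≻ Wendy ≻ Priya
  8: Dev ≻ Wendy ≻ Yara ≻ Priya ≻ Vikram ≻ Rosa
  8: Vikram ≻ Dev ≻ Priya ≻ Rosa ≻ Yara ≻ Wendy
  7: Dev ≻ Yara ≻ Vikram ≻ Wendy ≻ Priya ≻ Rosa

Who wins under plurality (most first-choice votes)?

First-place votes: Rosa 0, Vikram 8, Wendy 0, Dev 15, Priya 0, Yara 17.

Yara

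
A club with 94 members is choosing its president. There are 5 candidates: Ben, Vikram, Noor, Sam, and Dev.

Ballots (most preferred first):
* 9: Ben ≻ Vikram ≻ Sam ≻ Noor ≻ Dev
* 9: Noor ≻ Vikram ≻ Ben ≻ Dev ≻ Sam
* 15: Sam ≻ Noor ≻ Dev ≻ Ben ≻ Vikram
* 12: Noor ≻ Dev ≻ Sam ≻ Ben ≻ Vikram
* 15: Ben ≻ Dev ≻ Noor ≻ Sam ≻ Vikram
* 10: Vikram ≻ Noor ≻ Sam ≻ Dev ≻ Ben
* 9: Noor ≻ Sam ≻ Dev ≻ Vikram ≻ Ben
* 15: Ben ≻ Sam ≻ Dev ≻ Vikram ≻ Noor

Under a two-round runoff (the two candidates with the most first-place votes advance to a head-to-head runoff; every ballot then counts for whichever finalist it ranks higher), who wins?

Noor

Round 1 first-place votes: Ben 39, Vikram 10, Noor 30, Sam 15, Dev 0. Ben and Noor advance.
Runoff: Ben is ranked above Noor on 39 ballots, Noor above Ben on 55.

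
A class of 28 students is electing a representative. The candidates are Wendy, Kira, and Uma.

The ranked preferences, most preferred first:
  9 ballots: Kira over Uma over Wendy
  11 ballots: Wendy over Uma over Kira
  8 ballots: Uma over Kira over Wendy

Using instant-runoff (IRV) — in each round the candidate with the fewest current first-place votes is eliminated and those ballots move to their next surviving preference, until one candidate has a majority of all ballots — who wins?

Kira

Round 1: Wendy 11, Kira 9, Uma 8. Uma eliminated.
Round 2: Wendy 11, Kira 17. Kira has a majority (≥15).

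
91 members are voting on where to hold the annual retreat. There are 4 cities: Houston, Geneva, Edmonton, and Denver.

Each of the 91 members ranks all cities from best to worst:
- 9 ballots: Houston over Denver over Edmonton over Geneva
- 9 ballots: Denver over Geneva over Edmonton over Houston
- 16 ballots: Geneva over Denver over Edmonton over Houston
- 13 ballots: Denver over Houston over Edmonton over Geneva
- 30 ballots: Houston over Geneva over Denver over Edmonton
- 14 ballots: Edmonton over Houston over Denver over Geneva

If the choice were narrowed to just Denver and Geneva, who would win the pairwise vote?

Geneva

Denver is ranked above Geneva on 45 ballots; Geneva above Denver on 46.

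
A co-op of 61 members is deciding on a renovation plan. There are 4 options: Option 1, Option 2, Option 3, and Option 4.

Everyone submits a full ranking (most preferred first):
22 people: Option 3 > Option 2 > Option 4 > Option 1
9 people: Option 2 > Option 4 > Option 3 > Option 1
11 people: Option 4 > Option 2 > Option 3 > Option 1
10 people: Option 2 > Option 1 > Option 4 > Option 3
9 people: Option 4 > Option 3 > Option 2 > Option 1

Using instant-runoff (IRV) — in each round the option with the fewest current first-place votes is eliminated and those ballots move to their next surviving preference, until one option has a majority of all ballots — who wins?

Round 1: Option 1 0, Option 2 19, Option 3 22, Option 4 20. Option 1 eliminated.
Round 2: Option 2 19, Option 3 22, Option 4 20. Option 2 eliminated.
Round 3: Option 3 22, Option 4 39. Option 4 has a majority (≥31).

Option 4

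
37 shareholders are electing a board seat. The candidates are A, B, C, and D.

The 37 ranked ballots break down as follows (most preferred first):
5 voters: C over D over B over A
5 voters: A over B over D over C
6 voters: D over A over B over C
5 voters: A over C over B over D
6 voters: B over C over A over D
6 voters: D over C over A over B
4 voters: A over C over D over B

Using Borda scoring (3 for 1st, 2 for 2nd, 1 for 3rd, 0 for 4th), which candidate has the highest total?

A

A: 5×0 + 5×3 + 6×2 + 5×3 + 6×1 + 6×1 + 4×3 = 66
B: 5×1 + 5×2 + 6×1 + 5×1 + 6×3 + 6×0 + 4×0 = 44
C: 5×3 + 5×0 + 6×0 + 5×2 + 6×2 + 6×2 + 4×2 = 57
D: 5×2 + 5×1 + 6×3 + 5×0 + 6×0 + 6×3 + 4×1 = 55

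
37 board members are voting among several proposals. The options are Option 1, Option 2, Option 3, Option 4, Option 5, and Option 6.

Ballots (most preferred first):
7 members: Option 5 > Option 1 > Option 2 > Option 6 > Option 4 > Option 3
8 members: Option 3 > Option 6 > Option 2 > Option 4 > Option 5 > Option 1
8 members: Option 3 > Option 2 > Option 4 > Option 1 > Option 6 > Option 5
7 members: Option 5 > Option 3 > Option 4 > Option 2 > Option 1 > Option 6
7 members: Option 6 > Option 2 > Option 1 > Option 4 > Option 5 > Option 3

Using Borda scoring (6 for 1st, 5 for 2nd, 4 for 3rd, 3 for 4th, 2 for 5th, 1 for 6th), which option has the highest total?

Option 1: 7×5 + 8×1 + 8×3 + 7×2 + 7×4 = 109
Option 2: 7×4 + 8×4 + 8×5 + 7×3 + 7×5 = 156
Option 3: 7×1 + 8×6 + 8×6 + 7×5 + 7×1 = 145
Option 4: 7×2 + 8×3 + 8×4 + 7×4 + 7×3 = 119
Option 5: 7×6 + 8×2 + 8×1 + 7×6 + 7×2 = 122
Option 6: 7×3 + 8×5 + 8×2 + 7×1 + 7×6 = 126

Option 2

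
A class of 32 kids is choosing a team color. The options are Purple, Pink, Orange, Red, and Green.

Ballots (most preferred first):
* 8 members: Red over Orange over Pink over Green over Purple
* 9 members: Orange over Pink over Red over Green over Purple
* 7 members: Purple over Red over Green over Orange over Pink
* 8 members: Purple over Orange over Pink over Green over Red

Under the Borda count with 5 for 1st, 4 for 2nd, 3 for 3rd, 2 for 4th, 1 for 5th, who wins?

Purple: 8×1 + 9×1 + 7×5 + 8×5 = 92
Pink: 8×3 + 9×4 + 7×1 + 8×3 = 91
Orange: 8×4 + 9×5 + 7×2 + 8×4 = 123
Red: 8×5 + 9×3 + 7×4 + 8×1 = 103
Green: 8×2 + 9×2 + 7×3 + 8×2 = 71

Orange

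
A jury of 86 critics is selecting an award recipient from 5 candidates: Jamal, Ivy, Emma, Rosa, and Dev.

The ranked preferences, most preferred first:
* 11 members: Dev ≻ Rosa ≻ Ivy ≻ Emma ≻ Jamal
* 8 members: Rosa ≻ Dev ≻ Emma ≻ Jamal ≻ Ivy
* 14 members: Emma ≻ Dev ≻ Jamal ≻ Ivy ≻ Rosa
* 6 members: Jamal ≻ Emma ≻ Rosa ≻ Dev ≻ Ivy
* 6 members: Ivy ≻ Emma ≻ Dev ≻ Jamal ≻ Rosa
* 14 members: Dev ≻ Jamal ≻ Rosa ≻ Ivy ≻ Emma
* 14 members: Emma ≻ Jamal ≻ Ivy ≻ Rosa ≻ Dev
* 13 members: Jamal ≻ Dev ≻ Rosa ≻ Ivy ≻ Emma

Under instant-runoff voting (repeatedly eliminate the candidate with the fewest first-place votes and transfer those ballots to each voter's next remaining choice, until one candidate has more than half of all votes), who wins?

Dev

Round 1: Jamal 19, Ivy 6, Emma 28, Rosa 8, Dev 25. Ivy eliminated.
Round 2: Jamal 19, Emma 34, Rosa 8, Dev 25. Rosa eliminated.
Round 3: Jamal 19, Emma 34, Dev 33. Jamal eliminated.
Round 4: Emma 40, Dev 46. Dev has a majority (≥44).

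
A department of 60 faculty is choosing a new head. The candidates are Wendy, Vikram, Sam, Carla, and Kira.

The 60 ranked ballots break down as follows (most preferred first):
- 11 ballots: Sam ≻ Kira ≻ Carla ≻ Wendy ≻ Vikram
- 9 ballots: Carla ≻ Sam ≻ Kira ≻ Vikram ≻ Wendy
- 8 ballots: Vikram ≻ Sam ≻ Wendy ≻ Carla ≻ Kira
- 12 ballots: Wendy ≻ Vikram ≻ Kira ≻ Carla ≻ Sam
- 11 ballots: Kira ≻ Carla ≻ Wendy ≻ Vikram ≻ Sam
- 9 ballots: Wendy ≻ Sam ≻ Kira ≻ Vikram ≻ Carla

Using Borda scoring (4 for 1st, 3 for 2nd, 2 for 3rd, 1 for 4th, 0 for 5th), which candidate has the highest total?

Kira

Wendy: 11×1 + 9×0 + 8×2 + 12×4 + 11×2 + 9×4 = 133
Vikram: 11×0 + 9×1 + 8×4 + 12×3 + 11×1 + 9×1 = 97
Sam: 11×4 + 9×3 + 8×3 + 12×0 + 11×0 + 9×3 = 122
Carla: 11×2 + 9×4 + 8×1 + 12×1 + 11×3 + 9×0 = 111
Kira: 11×3 + 9×2 + 8×0 + 12×2 + 11×4 + 9×2 = 137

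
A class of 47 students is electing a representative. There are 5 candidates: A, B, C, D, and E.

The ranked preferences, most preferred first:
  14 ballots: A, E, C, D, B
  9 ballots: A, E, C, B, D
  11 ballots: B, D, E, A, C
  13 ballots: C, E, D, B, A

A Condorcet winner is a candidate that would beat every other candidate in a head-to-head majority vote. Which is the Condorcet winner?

E vs A: 24–23
E vs B: 36–11
E vs C: 34–13
E vs D: 36–11
E beats every other candidate.

E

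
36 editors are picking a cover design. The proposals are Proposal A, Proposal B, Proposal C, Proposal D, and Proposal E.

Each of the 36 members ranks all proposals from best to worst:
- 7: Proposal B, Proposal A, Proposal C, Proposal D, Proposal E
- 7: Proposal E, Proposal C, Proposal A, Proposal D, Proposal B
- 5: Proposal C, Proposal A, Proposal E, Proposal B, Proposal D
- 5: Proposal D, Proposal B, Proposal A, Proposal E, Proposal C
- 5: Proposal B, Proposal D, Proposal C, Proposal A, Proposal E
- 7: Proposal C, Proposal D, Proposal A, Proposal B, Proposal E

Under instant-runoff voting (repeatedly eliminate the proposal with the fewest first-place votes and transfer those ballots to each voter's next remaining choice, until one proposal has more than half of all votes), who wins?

Round 1: Proposal A 0, Proposal B 12, Proposal C 12, Proposal D 5, Proposal E 7. Proposal A eliminated.
Round 2: Proposal B 12, Proposal C 12, Proposal D 5, Proposal E 7. Proposal D eliminated.
Round 3: Proposal B 17, Proposal C 12, Proposal E 7. Proposal E eliminated.
Round 4: Proposal B 17, Proposal C 19. Proposal C has a majority (≥19).

Proposal C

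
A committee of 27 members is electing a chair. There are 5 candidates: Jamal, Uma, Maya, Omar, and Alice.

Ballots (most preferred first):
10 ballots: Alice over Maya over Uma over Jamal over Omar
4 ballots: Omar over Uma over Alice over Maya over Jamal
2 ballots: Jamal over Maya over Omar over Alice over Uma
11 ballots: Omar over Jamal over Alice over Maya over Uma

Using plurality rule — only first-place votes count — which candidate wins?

First-place votes: Jamal 2, Uma 0, Maya 0, Omar 15, Alice 10.

Omar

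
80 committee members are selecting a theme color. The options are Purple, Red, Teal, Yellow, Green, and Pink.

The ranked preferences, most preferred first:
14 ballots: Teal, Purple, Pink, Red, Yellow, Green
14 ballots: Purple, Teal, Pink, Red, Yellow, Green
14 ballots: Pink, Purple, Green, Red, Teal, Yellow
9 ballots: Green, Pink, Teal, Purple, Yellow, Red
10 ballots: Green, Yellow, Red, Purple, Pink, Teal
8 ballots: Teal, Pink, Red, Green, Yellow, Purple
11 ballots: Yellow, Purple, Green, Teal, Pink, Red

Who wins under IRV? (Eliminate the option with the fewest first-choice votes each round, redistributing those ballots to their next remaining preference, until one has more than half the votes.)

Purple

Round 1: Purple 14, Red 0, Teal 22, Yellow 11, Green 19, Pink 14. Red eliminated.
Round 2: Purple 14, Teal 22, Yellow 11, Green 19, Pink 14. Yellow eliminated.
Round 3: Purple 25, Teal 22, Green 19, Pink 14. Pink eliminated.
Round 4: Purple 39, Teal 22, Green 19. Green eliminated.
Round 5: Purple 49, Teal 31. Purple has a majority (≥41).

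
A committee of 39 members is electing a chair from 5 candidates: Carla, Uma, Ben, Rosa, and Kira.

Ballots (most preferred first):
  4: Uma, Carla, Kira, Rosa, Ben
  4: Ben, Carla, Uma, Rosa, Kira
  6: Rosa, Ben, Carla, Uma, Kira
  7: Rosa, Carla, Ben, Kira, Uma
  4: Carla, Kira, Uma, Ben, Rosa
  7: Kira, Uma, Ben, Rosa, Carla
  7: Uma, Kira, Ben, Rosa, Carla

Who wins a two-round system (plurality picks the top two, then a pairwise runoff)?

Round 1 first-place votes: Carla 4, Uma 11, Ben 4, Rosa 13, Kira 7. Rosa and Uma advance.
Runoff: Rosa is ranked above Uma on 13 ballots, Uma above Rosa on 26.

Uma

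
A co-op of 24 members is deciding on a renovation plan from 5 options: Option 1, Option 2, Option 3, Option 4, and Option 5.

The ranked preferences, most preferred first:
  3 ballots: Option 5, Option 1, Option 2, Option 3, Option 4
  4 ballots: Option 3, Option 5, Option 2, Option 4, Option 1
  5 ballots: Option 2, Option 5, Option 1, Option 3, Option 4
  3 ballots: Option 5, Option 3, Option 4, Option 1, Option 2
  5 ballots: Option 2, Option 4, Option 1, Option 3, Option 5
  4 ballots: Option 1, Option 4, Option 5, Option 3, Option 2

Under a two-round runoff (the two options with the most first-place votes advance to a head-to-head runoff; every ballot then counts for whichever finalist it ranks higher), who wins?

Option 5

Round 1 first-place votes: Option 1 4, Option 2 10, Option 3 4, Option 4 0, Option 5 6. Option 2 and Option 5 advance.
Runoff: Option 2 is ranked above Option 5 on 10 ballots, Option 5 above Option 2 on 14.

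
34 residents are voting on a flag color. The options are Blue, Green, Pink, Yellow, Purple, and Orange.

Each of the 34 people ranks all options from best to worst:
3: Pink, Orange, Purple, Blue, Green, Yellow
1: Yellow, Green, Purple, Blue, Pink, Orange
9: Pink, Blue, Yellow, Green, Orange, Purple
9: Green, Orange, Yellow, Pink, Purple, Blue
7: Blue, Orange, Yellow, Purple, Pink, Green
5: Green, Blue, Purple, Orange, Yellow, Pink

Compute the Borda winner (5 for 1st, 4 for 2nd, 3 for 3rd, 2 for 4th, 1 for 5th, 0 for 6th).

Blue

Blue: 3×2 + 1×2 + 9×4 + 9×0 + 7×5 + 5×4 = 99
Green: 3×1 + 1×4 + 9×2 + 9×5 + 7×0 + 5×5 = 95
Pink: 3×5 + 1×1 + 9×5 + 9×2 + 7×1 + 5×0 = 86
Yellow: 3×0 + 1×5 + 9×3 + 9×3 + 7×3 + 5×1 = 85
Purple: 3×3 + 1×3 + 9×0 + 9×1 + 7×2 + 5×3 = 50
Orange: 3×4 + 1×0 + 9×1 + 9×4 + 7×4 + 5×2 = 95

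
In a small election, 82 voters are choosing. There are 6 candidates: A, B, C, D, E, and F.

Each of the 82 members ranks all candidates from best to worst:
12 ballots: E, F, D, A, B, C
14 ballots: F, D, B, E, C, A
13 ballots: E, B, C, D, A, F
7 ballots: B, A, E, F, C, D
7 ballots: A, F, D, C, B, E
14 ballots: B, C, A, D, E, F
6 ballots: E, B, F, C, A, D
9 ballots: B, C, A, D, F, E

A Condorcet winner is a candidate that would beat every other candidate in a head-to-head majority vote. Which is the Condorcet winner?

B vs A: 63–19
B vs C: 75–7
B vs D: 49–33
B vs E: 51–31
B vs F: 49–33
B beats every other candidate.

B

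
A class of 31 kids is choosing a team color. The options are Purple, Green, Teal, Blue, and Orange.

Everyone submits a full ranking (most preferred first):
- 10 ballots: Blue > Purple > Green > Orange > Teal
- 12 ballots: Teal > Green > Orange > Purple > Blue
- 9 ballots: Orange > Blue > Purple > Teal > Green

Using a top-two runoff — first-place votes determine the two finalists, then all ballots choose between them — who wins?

Blue

Round 1 first-place votes: Purple 0, Green 0, Teal 12, Blue 10, Orange 9. Teal and Blue advance.
Runoff: Teal is ranked above Blue on 12 ballots, Blue above Teal on 19.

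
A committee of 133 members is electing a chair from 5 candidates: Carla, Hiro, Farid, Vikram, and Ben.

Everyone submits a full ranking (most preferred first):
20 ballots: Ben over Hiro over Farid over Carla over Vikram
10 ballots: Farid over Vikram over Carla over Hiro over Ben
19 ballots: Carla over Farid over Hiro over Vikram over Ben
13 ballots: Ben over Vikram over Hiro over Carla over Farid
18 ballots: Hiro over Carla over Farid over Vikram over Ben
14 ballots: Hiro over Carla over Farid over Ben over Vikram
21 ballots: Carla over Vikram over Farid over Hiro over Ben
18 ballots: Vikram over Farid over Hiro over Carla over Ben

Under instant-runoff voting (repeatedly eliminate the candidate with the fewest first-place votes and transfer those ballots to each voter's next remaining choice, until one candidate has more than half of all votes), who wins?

Hiro

Round 1: Carla 40, Hiro 32, Farid 10, Vikram 18, Ben 33. Farid eliminated.
Round 2: Carla 40, Hiro 32, Vikram 28, Ben 33. Vikram eliminated.
Round 3: Carla 50, Hiro 50, Ben 33. Ben eliminated.
Round 4: Carla 50, Hiro 83. Hiro has a majority (≥67).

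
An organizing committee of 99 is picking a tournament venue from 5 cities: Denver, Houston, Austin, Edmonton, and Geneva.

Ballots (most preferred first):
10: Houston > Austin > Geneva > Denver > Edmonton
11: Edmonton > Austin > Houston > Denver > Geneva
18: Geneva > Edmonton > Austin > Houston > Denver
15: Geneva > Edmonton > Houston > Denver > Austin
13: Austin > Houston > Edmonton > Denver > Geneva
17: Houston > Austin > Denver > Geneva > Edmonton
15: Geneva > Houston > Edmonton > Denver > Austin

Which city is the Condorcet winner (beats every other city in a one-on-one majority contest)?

Houston

Houston vs Denver: 99–0
Houston vs Austin: 57–42
Houston vs Edmonton: 55–44
Houston vs Geneva: 51–48
Houston beats every other city.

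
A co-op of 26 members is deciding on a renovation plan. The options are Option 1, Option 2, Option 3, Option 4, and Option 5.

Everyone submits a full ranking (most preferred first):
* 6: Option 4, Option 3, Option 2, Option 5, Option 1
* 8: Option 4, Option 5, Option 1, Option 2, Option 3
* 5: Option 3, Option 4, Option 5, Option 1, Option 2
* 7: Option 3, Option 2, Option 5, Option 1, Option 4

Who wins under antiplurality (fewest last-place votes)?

Option 5

Last-place votes: Option 1 6, Option 2 5, Option 3 8, Option 4 7, Option 5 0.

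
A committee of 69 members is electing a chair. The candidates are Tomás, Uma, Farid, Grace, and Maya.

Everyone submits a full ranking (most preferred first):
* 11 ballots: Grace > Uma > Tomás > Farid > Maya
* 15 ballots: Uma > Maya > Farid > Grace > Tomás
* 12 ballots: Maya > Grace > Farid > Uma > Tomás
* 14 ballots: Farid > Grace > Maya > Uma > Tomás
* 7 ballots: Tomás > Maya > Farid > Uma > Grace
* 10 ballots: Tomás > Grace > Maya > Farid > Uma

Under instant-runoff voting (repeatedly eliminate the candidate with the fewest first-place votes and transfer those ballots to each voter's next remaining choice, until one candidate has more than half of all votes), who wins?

Farid

Round 1: Tomás 17, Uma 15, Farid 14, Grace 11, Maya 12. Grace eliminated.
Round 2: Tomás 17, Uma 26, Farid 14, Maya 12. Maya eliminated.
Round 3: Tomás 17, Uma 26, Farid 26. Tomás eliminated.
Round 4: Uma 26, Farid 43. Farid has a majority (≥35).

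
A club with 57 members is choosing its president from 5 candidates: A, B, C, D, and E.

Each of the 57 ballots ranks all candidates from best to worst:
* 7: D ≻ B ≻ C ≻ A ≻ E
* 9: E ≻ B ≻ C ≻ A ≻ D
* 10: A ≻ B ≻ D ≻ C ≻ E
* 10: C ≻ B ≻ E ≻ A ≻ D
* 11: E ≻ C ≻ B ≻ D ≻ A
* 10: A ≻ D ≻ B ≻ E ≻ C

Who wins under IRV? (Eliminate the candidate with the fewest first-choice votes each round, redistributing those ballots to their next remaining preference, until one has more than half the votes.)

E

Round 1: A 20, B 0, C 10, D 7, E 20. B eliminated.
Round 2: A 20, C 10, D 7, E 20. D eliminated.
Round 3: A 20, C 17, E 20. C eliminated.
Round 4: A 27, E 30. E has a majority (≥29).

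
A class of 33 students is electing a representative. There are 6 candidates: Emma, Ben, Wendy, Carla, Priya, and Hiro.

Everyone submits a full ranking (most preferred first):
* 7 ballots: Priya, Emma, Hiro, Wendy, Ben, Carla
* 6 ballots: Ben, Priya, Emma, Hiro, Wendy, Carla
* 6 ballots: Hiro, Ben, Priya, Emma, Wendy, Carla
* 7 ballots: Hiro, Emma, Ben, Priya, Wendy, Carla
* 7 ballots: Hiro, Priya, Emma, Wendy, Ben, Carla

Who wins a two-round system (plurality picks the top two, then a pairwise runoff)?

Hiro

Round 1 first-place votes: Emma 0, Ben 6, Wendy 0, Carla 0, Priya 7, Hiro 20. Hiro and Priya advance.
Runoff: Hiro is ranked above Priya on 20 ballots, Priya above Hiro on 13.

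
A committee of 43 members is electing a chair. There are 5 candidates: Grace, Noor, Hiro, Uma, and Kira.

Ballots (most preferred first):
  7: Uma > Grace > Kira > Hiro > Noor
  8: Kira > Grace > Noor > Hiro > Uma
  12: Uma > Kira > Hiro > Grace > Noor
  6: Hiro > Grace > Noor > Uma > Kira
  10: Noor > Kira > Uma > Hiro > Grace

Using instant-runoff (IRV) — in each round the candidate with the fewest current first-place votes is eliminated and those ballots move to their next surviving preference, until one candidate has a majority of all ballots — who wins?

Round 1: Grace 0, Noor 10, Hiro 6, Uma 19, Kira 8. Grace eliminated.
Round 2: Noor 10, Hiro 6, Uma 19, Kira 8. Hiro eliminated.
Round 3: Noor 16, Uma 19, Kira 8. Kira eliminated.
Round 4: Noor 24, Uma 19. Noor has a majority (≥22).

Noor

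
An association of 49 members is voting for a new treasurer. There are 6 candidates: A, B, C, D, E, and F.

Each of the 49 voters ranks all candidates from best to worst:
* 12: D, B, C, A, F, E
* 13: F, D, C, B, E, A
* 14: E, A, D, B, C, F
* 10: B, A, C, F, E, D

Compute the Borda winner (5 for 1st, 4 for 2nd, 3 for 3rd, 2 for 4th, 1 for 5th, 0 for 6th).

A: 12×2 + 13×0 + 14×4 + 10×4 = 120
B: 12×4 + 13×2 + 14×2 + 10×5 = 152
C: 12×3 + 13×3 + 14×1 + 10×3 = 119
D: 12×5 + 13×4 + 14×3 + 10×0 = 154
E: 12×0 + 13×1 + 14×5 + 10×1 = 93
F: 12×1 + 13×5 + 14×0 + 10×2 = 97

D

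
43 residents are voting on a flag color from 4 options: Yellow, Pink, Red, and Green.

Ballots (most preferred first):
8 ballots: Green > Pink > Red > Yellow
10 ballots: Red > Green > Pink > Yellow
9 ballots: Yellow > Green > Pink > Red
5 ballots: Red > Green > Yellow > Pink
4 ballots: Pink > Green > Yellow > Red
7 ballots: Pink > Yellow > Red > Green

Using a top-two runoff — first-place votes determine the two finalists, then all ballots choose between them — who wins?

Pink

Round 1 first-place votes: Yellow 9, Pink 11, Red 15, Green 8. Red and Pink advance.
Runoff: Red is ranked above Pink on 15 ballots, Pink above Red on 28.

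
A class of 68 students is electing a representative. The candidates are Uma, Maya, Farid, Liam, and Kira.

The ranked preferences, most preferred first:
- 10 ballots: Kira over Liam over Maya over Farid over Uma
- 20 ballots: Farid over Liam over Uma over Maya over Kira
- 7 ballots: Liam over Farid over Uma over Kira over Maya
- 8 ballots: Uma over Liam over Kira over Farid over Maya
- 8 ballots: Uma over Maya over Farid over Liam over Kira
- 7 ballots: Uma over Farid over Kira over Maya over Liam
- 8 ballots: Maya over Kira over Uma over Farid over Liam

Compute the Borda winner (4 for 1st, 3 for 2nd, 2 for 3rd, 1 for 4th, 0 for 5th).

Uma: 10×0 + 20×2 + 7×2 + 8×4 + 8×4 + 7×4 + 8×2 = 162
Maya: 10×2 + 20×1 + 7×0 + 8×0 + 8×3 + 7×1 + 8×4 = 103
Farid: 10×1 + 20×4 + 7×3 + 8×1 + 8×2 + 7×3 + 8×1 = 164
Liam: 10×3 + 20×3 + 7×4 + 8×3 + 8×1 + 7×0 + 8×0 = 150
Kira: 10×4 + 20×0 + 7×1 + 8×2 + 8×0 + 7×2 + 8×3 = 101

Farid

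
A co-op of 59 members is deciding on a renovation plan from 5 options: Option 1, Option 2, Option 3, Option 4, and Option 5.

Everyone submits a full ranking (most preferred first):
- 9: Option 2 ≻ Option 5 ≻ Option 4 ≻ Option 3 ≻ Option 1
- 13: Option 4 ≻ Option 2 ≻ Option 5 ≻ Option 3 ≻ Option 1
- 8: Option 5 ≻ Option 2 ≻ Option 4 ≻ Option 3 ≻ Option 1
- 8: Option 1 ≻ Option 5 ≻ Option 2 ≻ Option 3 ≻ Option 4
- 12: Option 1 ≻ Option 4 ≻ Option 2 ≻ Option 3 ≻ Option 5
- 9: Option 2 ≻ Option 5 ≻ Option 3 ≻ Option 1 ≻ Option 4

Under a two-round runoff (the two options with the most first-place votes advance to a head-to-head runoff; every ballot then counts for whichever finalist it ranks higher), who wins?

Round 1 first-place votes: Option 1 20, Option 2 18, Option 3 0, Option 4 13, Option 5 8. Option 1 and Option 2 advance.
Runoff: Option 1 is ranked above Option 2 on 20 ballots, Option 2 above Option 1 on 39.

Option 2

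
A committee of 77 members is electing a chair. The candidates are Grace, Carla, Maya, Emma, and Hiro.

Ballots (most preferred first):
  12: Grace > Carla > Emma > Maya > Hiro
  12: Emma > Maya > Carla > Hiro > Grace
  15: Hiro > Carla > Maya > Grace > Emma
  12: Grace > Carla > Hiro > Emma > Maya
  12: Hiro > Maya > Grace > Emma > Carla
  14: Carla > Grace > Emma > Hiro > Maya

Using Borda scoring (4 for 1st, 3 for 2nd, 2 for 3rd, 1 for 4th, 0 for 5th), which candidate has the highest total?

Grace: 12×4 + 12×0 + 15×1 + 12×4 + 12×2 + 14×3 = 177
Carla: 12×3 + 12×2 + 15×3 + 12×3 + 12×0 + 14×4 = 197
Maya: 12×1 + 12×3 + 15×2 + 12×0 + 12×3 + 14×0 = 114
Emma: 12×2 + 12×4 + 15×0 + 12×1 + 12×1 + 14×2 = 124
Hiro: 12×0 + 12×1 + 15×4 + 12×2 + 12×4 + 14×1 = 158

Carla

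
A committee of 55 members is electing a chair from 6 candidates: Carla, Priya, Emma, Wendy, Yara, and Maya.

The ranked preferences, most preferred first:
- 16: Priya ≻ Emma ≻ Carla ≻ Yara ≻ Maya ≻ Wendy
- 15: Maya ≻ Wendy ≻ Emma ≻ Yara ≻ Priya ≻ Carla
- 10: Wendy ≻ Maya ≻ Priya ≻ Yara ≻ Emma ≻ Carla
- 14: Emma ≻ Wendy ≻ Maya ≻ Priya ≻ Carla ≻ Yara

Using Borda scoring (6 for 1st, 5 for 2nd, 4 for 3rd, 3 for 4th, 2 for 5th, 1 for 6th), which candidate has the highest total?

Carla: 16×4 + 15×1 + 10×1 + 14×2 = 117
Priya: 16×6 + 15×2 + 10×4 + 14×3 = 208
Emma: 16×5 + 15×4 + 10×2 + 14×6 = 244
Wendy: 16×1 + 15×5 + 10×6 + 14×5 = 221
Yara: 16×3 + 15×3 + 10×3 + 14×1 = 137
Maya: 16×2 + 15×6 + 10×5 + 14×4 = 228

Emma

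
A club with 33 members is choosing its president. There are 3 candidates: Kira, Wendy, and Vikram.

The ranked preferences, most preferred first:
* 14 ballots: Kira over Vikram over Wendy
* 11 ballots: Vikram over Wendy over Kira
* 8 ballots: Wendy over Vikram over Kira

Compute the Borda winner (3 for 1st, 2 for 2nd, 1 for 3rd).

Vikram

Kira: 14×3 + 11×1 + 8×1 = 61
Wendy: 14×1 + 11×2 + 8×3 = 60
Vikram: 14×2 + 11×3 + 8×2 = 77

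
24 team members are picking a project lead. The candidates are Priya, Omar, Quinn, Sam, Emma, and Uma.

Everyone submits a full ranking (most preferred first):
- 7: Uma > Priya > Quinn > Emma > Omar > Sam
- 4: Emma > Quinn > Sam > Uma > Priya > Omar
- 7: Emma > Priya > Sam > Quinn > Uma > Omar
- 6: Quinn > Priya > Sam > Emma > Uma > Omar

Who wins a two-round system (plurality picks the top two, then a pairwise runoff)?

Round 1 first-place votes: Priya 0, Omar 0, Quinn 6, Sam 0, Emma 11, Uma 7. Emma and Uma advance.
Runoff: Emma is ranked above Uma on 17 ballots, Uma above Emma on 7.

Emma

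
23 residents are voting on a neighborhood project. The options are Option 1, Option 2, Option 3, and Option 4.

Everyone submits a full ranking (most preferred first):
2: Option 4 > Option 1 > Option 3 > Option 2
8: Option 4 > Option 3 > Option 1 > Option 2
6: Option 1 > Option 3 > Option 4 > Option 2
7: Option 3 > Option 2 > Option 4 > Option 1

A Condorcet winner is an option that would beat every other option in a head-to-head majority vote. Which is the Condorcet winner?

Option 3 vs Option 1: 15–8
Option 3 vs Option 2: 23–0
Option 3 vs Option 4: 13–10
Option 3 beats every other option.

Option 3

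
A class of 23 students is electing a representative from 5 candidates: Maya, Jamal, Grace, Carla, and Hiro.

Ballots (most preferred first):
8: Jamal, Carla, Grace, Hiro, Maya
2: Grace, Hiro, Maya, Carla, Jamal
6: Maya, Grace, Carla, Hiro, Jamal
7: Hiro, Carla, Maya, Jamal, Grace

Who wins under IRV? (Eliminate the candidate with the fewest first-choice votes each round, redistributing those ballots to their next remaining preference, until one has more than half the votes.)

Round 1: Maya 6, Jamal 8, Grace 2, Carla 0, Hiro 7. Carla eliminated.
Round 2: Maya 6, Jamal 8, Grace 2, Hiro 7. Grace eliminated.
Round 3: Maya 6, Jamal 8, Hiro 9. Maya eliminated.
Round 4: Jamal 8, Hiro 15. Hiro has a majority (≥12).

Hiro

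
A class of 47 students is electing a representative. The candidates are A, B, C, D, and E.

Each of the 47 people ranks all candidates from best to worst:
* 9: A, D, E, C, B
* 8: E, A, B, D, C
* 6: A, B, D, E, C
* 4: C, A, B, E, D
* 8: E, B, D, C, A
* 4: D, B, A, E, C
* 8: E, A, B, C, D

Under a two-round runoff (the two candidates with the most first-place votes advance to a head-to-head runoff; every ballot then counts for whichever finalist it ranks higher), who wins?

E

Round 1 first-place votes: A 15, B 0, C 4, D 4, E 24. E and A advance.
Runoff: E is ranked above A on 24 ballots, A above E on 23.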